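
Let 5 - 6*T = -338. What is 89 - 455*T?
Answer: -155531/6 ≈ -25922.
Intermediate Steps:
T = 343/6 (T = ⅚ - ⅙*(-338) = ⅚ + 169/3 = 343/6 ≈ 57.167)
89 - 455*T = 89 - 455*343/6 = 89 - 156065/6 = -155531/6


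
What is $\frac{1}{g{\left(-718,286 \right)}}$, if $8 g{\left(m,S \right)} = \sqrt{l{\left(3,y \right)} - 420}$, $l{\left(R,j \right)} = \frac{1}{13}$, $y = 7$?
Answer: $- \frac{8 i \sqrt{70967}}{5459} \approx - 0.3904 i$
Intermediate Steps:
$l{\left(R,j \right)} = \frac{1}{13}$
$g{\left(m,S \right)} = \frac{i \sqrt{70967}}{104}$ ($g{\left(m,S \right)} = \frac{\sqrt{\frac{1}{13} - 420}}{8} = \frac{\sqrt{- \frac{5459}{13}}}{8} = \frac{\frac{1}{13} i \sqrt{70967}}{8} = \frac{i \sqrt{70967}}{104}$)
$\frac{1}{g{\left(-718,286 \right)}} = \frac{1}{\frac{1}{104} i \sqrt{70967}} = - \frac{8 i \sqrt{70967}}{5459}$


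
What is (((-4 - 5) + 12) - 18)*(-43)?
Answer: 645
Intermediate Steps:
(((-4 - 5) + 12) - 18)*(-43) = ((-9 + 12) - 18)*(-43) = (3 - 18)*(-43) = -15*(-43) = 645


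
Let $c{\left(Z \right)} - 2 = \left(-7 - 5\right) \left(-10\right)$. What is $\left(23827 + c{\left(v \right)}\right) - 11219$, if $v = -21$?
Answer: $12730$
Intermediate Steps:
$c{\left(Z \right)} = 122$ ($c{\left(Z \right)} = 2 + \left(-7 - 5\right) \left(-10\right) = 2 - -120 = 2 + 120 = 122$)
$\left(23827 + c{\left(v \right)}\right) - 11219 = \left(23827 + 122\right) - 11219 = 23949 - 11219 = 12730$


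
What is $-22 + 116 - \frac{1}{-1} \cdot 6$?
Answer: $674$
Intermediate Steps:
$-22 + 116 - \frac{1}{-1} \cdot 6 = -22 + 116 \left(-1\right) \left(-1\right) 6 = -22 + 116 \cdot 1 \cdot 6 = -22 + 116 \cdot 6 = -22 + 696 = 674$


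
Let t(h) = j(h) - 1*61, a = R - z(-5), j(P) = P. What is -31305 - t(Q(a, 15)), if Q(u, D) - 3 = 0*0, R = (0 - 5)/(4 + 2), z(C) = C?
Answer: -31247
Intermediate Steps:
R = -⅚ (R = -5/6 = -5*⅙ = -⅚ ≈ -0.83333)
a = 25/6 (a = -⅚ - 1*(-5) = -⅚ + 5 = 25/6 ≈ 4.1667)
Q(u, D) = 3 (Q(u, D) = 3 + 0*0 = 3 + 0 = 3)
t(h) = -61 + h (t(h) = h - 1*61 = h - 61 = -61 + h)
-31305 - t(Q(a, 15)) = -31305 - (-61 + 3) = -31305 - 1*(-58) = -31305 + 58 = -31247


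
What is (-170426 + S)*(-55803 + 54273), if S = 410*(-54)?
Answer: 294625980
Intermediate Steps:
S = -22140
(-170426 + S)*(-55803 + 54273) = (-170426 - 22140)*(-55803 + 54273) = -192566*(-1530) = 294625980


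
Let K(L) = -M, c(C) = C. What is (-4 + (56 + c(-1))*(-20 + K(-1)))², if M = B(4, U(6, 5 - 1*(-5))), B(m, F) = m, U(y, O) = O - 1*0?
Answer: 1752976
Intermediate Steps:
U(y, O) = O (U(y, O) = O + 0 = O)
M = 4
K(L) = -4 (K(L) = -1*4 = -4)
(-4 + (56 + c(-1))*(-20 + K(-1)))² = (-4 + (56 - 1)*(-20 - 4))² = (-4 + 55*(-24))² = (-4 - 1320)² = (-1324)² = 1752976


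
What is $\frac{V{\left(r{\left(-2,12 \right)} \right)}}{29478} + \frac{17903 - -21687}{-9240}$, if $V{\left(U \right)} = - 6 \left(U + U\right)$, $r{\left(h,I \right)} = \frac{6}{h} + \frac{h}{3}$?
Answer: $- \frac{19443791}{4539612} \approx -4.2831$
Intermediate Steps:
$r{\left(h,I \right)} = \frac{6}{h} + \frac{h}{3}$ ($r{\left(h,I \right)} = \frac{6}{h} + h \frac{1}{3} = \frac{6}{h} + \frac{h}{3}$)
$V{\left(U \right)} = - 12 U$ ($V{\left(U \right)} = - 6 \cdot 2 U = - 12 U$)
$\frac{V{\left(r{\left(-2,12 \right)} \right)}}{29478} + \frac{17903 - -21687}{-9240} = \frac{\left(-12\right) \left(\frac{6}{-2} + \frac{1}{3} \left(-2\right)\right)}{29478} + \frac{17903 - -21687}{-9240} = - 12 \left(6 \left(- \frac{1}{2}\right) - \frac{2}{3}\right) \frac{1}{29478} + \left(17903 + 21687\right) \left(- \frac{1}{9240}\right) = - 12 \left(-3 - \frac{2}{3}\right) \frac{1}{29478} + 39590 \left(- \frac{1}{9240}\right) = \left(-12\right) \left(- \frac{11}{3}\right) \frac{1}{29478} - \frac{3959}{924} = 44 \cdot \frac{1}{29478} - \frac{3959}{924} = \frac{22}{14739} - \frac{3959}{924} = - \frac{19443791}{4539612}$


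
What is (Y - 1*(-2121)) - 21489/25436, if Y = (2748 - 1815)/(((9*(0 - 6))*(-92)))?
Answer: 22328280187/10530504 ≈ 2120.3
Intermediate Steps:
Y = 311/1656 (Y = 933/(((9*(-6))*(-92))) = 933/((-54*(-92))) = 933/4968 = 933*(1/4968) = 311/1656 ≈ 0.18780)
(Y - 1*(-2121)) - 21489/25436 = (311/1656 - 1*(-2121)) - 21489/25436 = (311/1656 + 2121) - 21489*1/25436 = 3512687/1656 - 21489/25436 = 22328280187/10530504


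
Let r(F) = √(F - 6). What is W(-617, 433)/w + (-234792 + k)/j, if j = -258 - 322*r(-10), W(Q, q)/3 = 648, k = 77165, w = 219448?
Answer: 557988393795/23666204974 - 50755894*I/431377 ≈ 23.577 - 117.66*I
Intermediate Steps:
W(Q, q) = 1944 (W(Q, q) = 3*648 = 1944)
r(F) = √(-6 + F)
j = -258 - 1288*I (j = -258 - 322*√(-6 - 10) = -258 - 1288*I ≈ -258.0 - 1288.0*I)
W(-617, 433)/w + (-234792 + k)/j = 1944/219448 + (-234792 + 77165)/(-258 - 1288*I) = 1944*(1/219448) - 157627*(-258 + 1288*I)/1725508 = 243/27431 - 157627*(-258 + 1288*I)/1725508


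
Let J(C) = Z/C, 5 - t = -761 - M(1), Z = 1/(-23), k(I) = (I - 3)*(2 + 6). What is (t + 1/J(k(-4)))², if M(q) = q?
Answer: 4223025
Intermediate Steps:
k(I) = -24 + 8*I (k(I) = (-3 + I)*8 = -24 + 8*I)
Z = -1/23 ≈ -0.043478
t = 767 (t = 5 - (-761 - 1*1) = 5 - (-761 - 1) = 5 - 1*(-762) = 5 + 762 = 767)
J(C) = -1/(23*C)
(t + 1/J(k(-4)))² = (767 + 1/(-1/(23*(-24 + 8*(-4)))))² = (767 + 1/(-1/(23*(-24 - 32))))² = (767 + 1/(-1/23/(-56)))² = (767 + 1/(-1/23*(-1/56)))² = (767 + 1/(1/1288))² = (767 + 1288)² = 2055² = 4223025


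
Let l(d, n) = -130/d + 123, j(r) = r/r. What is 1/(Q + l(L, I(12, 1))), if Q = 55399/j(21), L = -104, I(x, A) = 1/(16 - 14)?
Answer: 4/222093 ≈ 1.8010e-5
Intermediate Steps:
I(x, A) = ½ (I(x, A) = 1/2 = ½)
j(r) = 1
l(d, n) = 123 - 130/d
Q = 55399 (Q = 55399/1 = 55399*1 = 55399)
1/(Q + l(L, I(12, 1))) = 1/(55399 + (123 - 130/(-104))) = 1/(55399 + (123 - 130*(-1/104))) = 1/(55399 + (123 + 5/4)) = 1/(55399 + 497/4) = 1/(222093/4) = 4/222093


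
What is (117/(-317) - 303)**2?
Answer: 9248284224/100489 ≈ 92033.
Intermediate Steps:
(117/(-317) - 303)**2 = (117*(-1/317) - 303)**2 = (-117/317 - 303)**2 = (-96168/317)**2 = 9248284224/100489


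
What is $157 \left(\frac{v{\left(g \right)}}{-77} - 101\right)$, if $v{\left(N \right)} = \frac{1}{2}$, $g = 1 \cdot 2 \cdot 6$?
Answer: $- \frac{2442135}{154} \approx -15858.0$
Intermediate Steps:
$g = 12$ ($g = 2 \cdot 6 = 12$)
$v{\left(N \right)} = \frac{1}{2}$
$157 \left(\frac{v{\left(g \right)}}{-77} - 101\right) = 157 \left(\frac{1}{2 \left(-77\right)} - 101\right) = 157 \left(\frac{1}{2} \left(- \frac{1}{77}\right) - 101\right) = 157 \left(- \frac{1}{154} - 101\right) = 157 \left(- \frac{15555}{154}\right) = - \frac{2442135}{154}$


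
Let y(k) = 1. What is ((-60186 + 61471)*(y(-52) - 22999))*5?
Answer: -147762150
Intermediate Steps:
((-60186 + 61471)*(y(-52) - 22999))*5 = ((-60186 + 61471)*(1 - 22999))*5 = (1285*(-22998))*5 = -29552430*5 = -147762150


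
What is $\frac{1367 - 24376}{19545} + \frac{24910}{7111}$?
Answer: $\frac{323248951}{138984495} \approx 2.3258$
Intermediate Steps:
$\frac{1367 - 24376}{19545} + \frac{24910}{7111} = \left(1367 - 24376\right) \frac{1}{19545} + 24910 \cdot \frac{1}{7111} = \left(-23009\right) \frac{1}{19545} + \frac{24910}{7111} = - \frac{23009}{19545} + \frac{24910}{7111} = \frac{323248951}{138984495}$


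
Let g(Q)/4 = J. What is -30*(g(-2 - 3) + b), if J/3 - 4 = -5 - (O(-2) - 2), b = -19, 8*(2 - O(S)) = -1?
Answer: 975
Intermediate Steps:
O(S) = 17/8 (O(S) = 2 - ⅛*(-1) = 2 + ⅛ = 17/8)
J = -27/8 (J = 12 + 3*(-5 - (17/8 - 2)) = 12 + 3*(-5 - 1*⅛) = 12 + 3*(-5 - ⅛) = 12 + 3*(-41/8) = 12 - 123/8 = -27/8 ≈ -3.3750)
g(Q) = -27/2 (g(Q) = 4*(-27/8) = -27/2)
-30*(g(-2 - 3) + b) = -30*(-27/2 - 19) = -30*(-65/2) = 975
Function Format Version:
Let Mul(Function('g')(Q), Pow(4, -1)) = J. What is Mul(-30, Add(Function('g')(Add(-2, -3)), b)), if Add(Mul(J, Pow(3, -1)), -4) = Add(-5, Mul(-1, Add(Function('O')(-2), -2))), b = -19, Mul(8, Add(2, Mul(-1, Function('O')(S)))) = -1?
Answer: 975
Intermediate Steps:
Function('O')(S) = Rational(17, 8) (Function('O')(S) = Add(2, Mul(Rational(-1, 8), -1)) = Add(2, Rational(1, 8)) = Rational(17, 8))
J = Rational(-27, 8) (J = Add(12, Mul(3, Add(-5, Mul(-1, Add(Rational(17, 8), -2))))) = Add(12, Mul(3, Add(-5, Mul(-1, Rational(1, 8))))) = Add(12, Mul(3, Add(-5, Rational(-1, 8)))) = Add(12, Mul(3, Rational(-41, 8))) = Add(12, Rational(-123, 8)) = Rational(-27, 8) ≈ -3.3750)
Function('g')(Q) = Rational(-27, 2) (Function('g')(Q) = Mul(4, Rational(-27, 8)) = Rational(-27, 2))
Mul(-30, Add(Function('g')(Add(-2, -3)), b)) = Mul(-30, Add(Rational(-27, 2), -19)) = Mul(-30, Rational(-65, 2)) = 975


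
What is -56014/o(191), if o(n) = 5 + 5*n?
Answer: -28007/480 ≈ -58.348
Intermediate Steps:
-56014/o(191) = -56014/(5 + 5*191) = -56014/(5 + 955) = -56014/960 = -56014*1/960 = -28007/480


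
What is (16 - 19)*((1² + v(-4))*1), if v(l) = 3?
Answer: -12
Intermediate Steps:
(16 - 19)*((1² + v(-4))*1) = (16 - 19)*((1² + 3)*1) = -3*(1 + 3) = -12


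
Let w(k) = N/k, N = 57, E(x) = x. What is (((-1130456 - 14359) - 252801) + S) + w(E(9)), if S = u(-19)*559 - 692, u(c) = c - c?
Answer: -4194905/3 ≈ -1.3983e+6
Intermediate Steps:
u(c) = 0
S = -692 (S = 0*559 - 692 = 0 - 692 = -692)
w(k) = 57/k
(((-1130456 - 14359) - 252801) + S) + w(E(9)) = (((-1130456 - 14359) - 252801) - 692) + 57/9 = ((-1144815 - 252801) - 692) + 57*(1/9) = (-1397616 - 692) + 19/3 = -1398308 + 19/3 = -4194905/3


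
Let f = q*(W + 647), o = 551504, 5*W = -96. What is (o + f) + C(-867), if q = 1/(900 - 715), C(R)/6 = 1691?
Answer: 519529389/925 ≈ 5.6165e+5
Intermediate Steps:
W = -96/5 (W = (⅕)*(-96) = -96/5 ≈ -19.200)
C(R) = 10146 (C(R) = 6*1691 = 10146)
q = 1/185 ≈ 0.0054054
f = 3139/925 (f = (-96/5 + 647)/185 = (1/185)*(3139/5) = 3139/925 ≈ 3.3935)
(o + f) + C(-867) = (551504 + 3139/925) + 10146 = 510144339/925 + 10146 = 519529389/925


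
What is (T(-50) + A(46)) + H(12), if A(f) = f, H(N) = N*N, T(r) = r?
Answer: 140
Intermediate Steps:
H(N) = N²
(T(-50) + A(46)) + H(12) = (-50 + 46) + 12² = -4 + 144 = 140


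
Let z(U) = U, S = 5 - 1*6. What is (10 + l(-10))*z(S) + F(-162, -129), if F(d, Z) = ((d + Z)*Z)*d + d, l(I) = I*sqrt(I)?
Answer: -6081490 + 10*I*sqrt(10) ≈ -6.0815e+6 + 31.623*I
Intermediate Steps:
l(I) = I**(3/2)
S = -1 (S = 5 - 6 = -1)
F(d, Z) = d + Z*d*(Z + d) (F(d, Z) = ((Z + d)*Z)*d + d = (Z*(Z + d))*d + d = Z*d*(Z + d) + d = d + Z*d*(Z + d))
(10 + l(-10))*z(S) + F(-162, -129) = (10 + (-10)**(3/2))*(-1) - 162*(1 + (-129)**2 - 129*(-162)) = (10 - 10*I*sqrt(10))*(-1) - 162*(1 + 16641 + 20898) = (-10 + 10*I*sqrt(10)) - 162*37540 = (-10 + 10*I*sqrt(10)) - 6081480 = -6081490 + 10*I*sqrt(10)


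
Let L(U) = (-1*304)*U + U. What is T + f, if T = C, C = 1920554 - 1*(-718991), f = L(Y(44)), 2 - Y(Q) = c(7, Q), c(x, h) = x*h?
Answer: 2732263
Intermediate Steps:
c(x, h) = h*x
Y(Q) = 2 - 7*Q (Y(Q) = 2 - Q*7 = 2 - 7*Q)
L(U) = -303*U (L(U) = -304*U + U = -303*U)
f = 92718 (f = -303*(2 - 7*44) = -303*(2 - 308) = -303*(-306) = 92718)
C = 2639545 (C = 1920554 + 718991 = 2639545)
T = 2639545
T + f = 2639545 + 92718 = 2732263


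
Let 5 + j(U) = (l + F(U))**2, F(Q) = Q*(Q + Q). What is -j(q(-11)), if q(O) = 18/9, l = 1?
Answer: -76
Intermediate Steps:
F(Q) = 2*Q**2 (F(Q) = Q*(2*Q) = 2*Q**2)
q(O) = 2 (q(O) = 18*(1/9) = 2)
j(U) = -5 + (1 + 2*U**2)**2
-j(q(-11)) = -(-5 + (1 + 2*2**2)**2) = -(-5 + (1 + 2*4)**2) = -(-5 + (1 + 8)**2) = -(-5 + 9**2) = -(-5 + 81) = -1*76 = -76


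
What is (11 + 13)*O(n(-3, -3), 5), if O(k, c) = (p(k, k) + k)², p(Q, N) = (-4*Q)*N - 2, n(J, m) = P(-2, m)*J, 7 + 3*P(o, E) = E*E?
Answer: 9600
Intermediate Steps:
P(o, E) = -7/3 + E²/3 (P(o, E) = -7/3 + (E*E)/3 = -7/3 + E²/3)
n(J, m) = J*(-7/3 + m²/3) (n(J, m) = (-7/3 + m²/3)*J = J*(-7/3 + m²/3))
p(Q, N) = -2 - 4*N*Q (p(Q, N) = -4*N*Q - 2 = -2 - 4*N*Q)
O(k, c) = (-2 + k - 4*k²)² (O(k, c) = ((-2 - 4*k*k) + k)² = ((-2 - 4*k²) + k)² = (-2 + k - 4*k²)²)
(11 + 13)*O(n(-3, -3), 5) = (11 + 13)*(2 - (-3)*(-7 + (-3)²)/3 + 4*((⅓)*(-3)*(-7 + (-3)²))²)² = 24*(2 - (-3)*(-7 + 9)/3 + 4*((⅓)*(-3)*(-7 + 9))²)² = 24*(2 - (-3)*2/3 + 4*((⅓)*(-3)*2)²)² = 24*(2 - 1*(-2) + 4*(-2)²)² = 24*(2 + 2 + 4*4)² = 24*(2 + 2 + 16)² = 24*20² = 24*400 = 9600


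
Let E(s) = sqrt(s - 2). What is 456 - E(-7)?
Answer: 456 - 3*I ≈ 456.0 - 3.0*I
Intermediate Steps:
E(s) = sqrt(-2 + s)
456 - E(-7) = 456 - sqrt(-2 - 7) = 456 - sqrt(-9) = 456 - 3*I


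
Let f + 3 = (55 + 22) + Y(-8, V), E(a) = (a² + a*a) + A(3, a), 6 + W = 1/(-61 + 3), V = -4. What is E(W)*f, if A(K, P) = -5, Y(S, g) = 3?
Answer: 8731107/1682 ≈ 5190.9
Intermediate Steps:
W = -349/58 (W = -6 + 1/(-61 + 3) = -6 + 1/(-58) = -6 - 1/58 = -349/58 ≈ -6.0172)
E(a) = -5 + 2*a² (E(a) = (a² + a*a) - 5 = (a² + a²) - 5 = 2*a² - 5 = -5 + 2*a²)
f = 77 (f = -3 + ((55 + 22) + 3) = -3 + (77 + 3) = -3 + 80 = 77)
E(W)*f = (-5 + 2*(-349/58)²)*77 = (-5 + 2*(121801/3364))*77 = (-5 + 121801/1682)*77 = (113391/1682)*77 = 8731107/1682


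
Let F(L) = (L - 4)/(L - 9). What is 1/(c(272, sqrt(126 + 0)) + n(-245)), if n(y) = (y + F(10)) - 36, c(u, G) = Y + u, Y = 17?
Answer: 1/14 ≈ 0.071429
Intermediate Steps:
c(u, G) = 17 + u
F(L) = (-4 + L)/(-9 + L)
n(y) = -30 + y (n(y) = (y + (-4 + 10)/(-9 + 10)) - 36 = (y + 6/1) - 36 = (y + 1*6) - 36 = (y + 6) - 36 = (6 + y) - 36 = -30 + y)
1/(c(272, sqrt(126 + 0)) + n(-245)) = 1/((17 + 272) + (-30 - 245)) = 1/(289 - 275) = 1/14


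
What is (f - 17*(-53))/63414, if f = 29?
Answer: 155/10569 ≈ 0.014666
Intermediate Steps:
(f - 17*(-53))/63414 = (29 - 17*(-53))/63414 = (29 + 901)*(1/63414) = 930*(1/63414) = 155/10569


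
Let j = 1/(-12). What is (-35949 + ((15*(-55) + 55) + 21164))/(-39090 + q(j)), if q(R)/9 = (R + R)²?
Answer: 62220/156359 ≈ 0.39793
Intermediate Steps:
j = -1/12 ≈ -0.083333
q(R) = 36*R² (q(R) = 9*(R + R)² = 9*(2*R)² = 9*(4*R²) = 36*R²)
(-35949 + ((15*(-55) + 55) + 21164))/(-39090 + q(j)) = (-35949 + ((15*(-55) + 55) + 21164))/(-39090 + 36*(-1/12)²) = (-35949 + ((-825 + 55) + 21164))/(-39090 + 36*(1/144)) = (-35949 + (-770 + 21164))/(-39090 + ¼) = (-35949 + 20394)/(-156359/4) = -15555*(-4/156359) = 62220/156359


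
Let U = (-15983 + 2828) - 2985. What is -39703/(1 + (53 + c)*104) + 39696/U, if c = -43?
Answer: -56844163/1400145 ≈ -40.599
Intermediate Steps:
U = -16140 (U = -13155 - 2985 = -16140)
-39703/(1 + (53 + c)*104) + 39696/U = -39703/(1 + (53 - 43)*104) + 39696/(-16140) = -39703/(1 + 10*104) + 39696*(-1/16140) = -39703/(1 + 1040) - 3308/1345 = -39703/1041 - 3308/1345 = -56844163/1400145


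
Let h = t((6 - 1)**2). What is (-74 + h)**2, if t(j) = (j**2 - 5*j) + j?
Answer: 203401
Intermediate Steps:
t(j) = j**2 - 4*j
h = 525 (h = (6 - 1)**2*(-4 + (6 - 1)**2) = 5**2*(-4 + 5**2) = 25*(-4 + 25) = 25*21 = 525)
(-74 + h)**2 = (-74 + 525)**2 = 451**2 = 203401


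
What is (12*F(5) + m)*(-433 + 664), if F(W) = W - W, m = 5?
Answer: 1155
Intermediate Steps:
F(W) = 0
(12*F(5) + m)*(-433 + 664) = (12*0 + 5)*(-433 + 664) = (0 + 5)*231 = 5*231 = 1155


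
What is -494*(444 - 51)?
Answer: -194142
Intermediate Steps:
-494*(444 - 51) = -494*393 = -194142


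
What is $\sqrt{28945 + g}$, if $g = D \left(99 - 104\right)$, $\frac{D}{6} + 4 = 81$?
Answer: $\sqrt{26635} \approx 163.2$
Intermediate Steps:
$D = 462$ ($D = -24 + 6 \cdot 81 = -24 + 486 = 462$)
$g = -2310$ ($g = 462 \left(99 - 104\right) = 462 \left(-5\right) = -2310$)
$\sqrt{28945 + g} = \sqrt{28945 - 2310} = \sqrt{26635}$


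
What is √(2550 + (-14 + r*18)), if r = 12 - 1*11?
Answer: √2554 ≈ 50.537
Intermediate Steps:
r = 1 (r = 12 - 11 = 1)
√(2550 + (-14 + r*18)) = √(2550 + (-14 + 1*18)) = √(2550 + (-14 + 18)) = √(2550 + 4) = √2554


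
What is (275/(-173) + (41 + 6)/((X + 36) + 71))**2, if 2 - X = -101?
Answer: 2462045161/1319868900 ≈ 1.8654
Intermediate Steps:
X = 103 (X = 2 - 1*(-101) = 2 + 101 = 103)
(275/(-173) + (41 + 6)/((X + 36) + 71))**2 = (275/(-173) + (41 + 6)/((103 + 36) + 71))**2 = (275*(-1/173) + 47/(139 + 71))**2 = (-275/173 + 47/210)**2 = (-49619/36330)**2 = 2462045161/1319868900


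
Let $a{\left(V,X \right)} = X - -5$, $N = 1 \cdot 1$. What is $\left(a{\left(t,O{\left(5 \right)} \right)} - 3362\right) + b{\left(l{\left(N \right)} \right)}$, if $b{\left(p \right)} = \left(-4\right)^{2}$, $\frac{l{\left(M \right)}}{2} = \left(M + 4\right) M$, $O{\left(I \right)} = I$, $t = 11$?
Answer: $-3336$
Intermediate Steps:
$N = 1$
$a{\left(V,X \right)} = 5 + X$ ($a{\left(V,X \right)} = X + 5 = 5 + X$)
$l{\left(M \right)} = 2 M \left(4 + M\right)$ ($l{\left(M \right)} = 2 \left(M + 4\right) M = 2 \left(4 + M\right) M = 2 M \left(4 + M\right)$)
$b{\left(p \right)} = 16$
$\left(a{\left(t,O{\left(5 \right)} \right)} - 3362\right) + b{\left(l{\left(N \right)} \right)} = \left(\left(5 + 5\right) - 3362\right) + 16 = \left(10 - 3362\right) + 16 = -3352 + 16 = -3336$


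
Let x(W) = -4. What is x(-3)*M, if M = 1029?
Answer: -4116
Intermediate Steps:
x(-3)*M = -4*1029 = -4116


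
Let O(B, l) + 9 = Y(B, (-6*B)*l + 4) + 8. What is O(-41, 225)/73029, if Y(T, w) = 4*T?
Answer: -5/2213 ≈ -0.0022594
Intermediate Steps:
O(B, l) = -1 + 4*B (O(B, l) = -9 + (4*B + 8) = -9 + (8 + 4*B) = -1 + 4*B)
O(-41, 225)/73029 = (-1 + 4*(-41))/73029 = (-1 - 164)*(1/73029) = -165*1/73029 = -5/2213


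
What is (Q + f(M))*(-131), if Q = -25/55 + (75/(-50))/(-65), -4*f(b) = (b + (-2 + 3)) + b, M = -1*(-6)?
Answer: 1379299/2860 ≈ 482.27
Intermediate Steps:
M = 6
f(b) = -¼ - b/2 (f(b) = -((b + (-2 + 3)) + b)/4 = -((b + 1) + b)/4 = -((1 + b) + b)/4 = -(1 + 2*b)/4 = -¼ - b/2)
Q = -617/1430 (Q = -25*1/55 + (75*(-1/50))*(-1/65) = -5/11 - 3/2*(-1/65) = -5/11 + 3/130 = -617/1430 ≈ -0.43147)
(Q + f(M))*(-131) = (-617/1430 + (-¼ - ½*6))*(-131) = (-617/1430 + (-¼ - 3))*(-131) = (-617/1430 - 13/4)*(-131) = -10529/2860*(-131) = 1379299/2860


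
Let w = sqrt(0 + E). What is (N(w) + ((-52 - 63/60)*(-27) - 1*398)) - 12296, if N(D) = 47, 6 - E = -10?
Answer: -224293/20 ≈ -11215.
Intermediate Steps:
E = 16 (E = 6 - 1*(-10) = 6 + 10 = 16)
w = 4 (w = sqrt(0 + 16) = sqrt(16) = 4)
(N(w) + ((-52 - 63/60)*(-27) - 1*398)) - 12296 = (47 + ((-52 - 63/60)*(-27) - 1*398)) - 12296 = (47 + ((-52 - 63*1/60)*(-27) - 398)) - 12296 = (47 + ((-52 - 21/20)*(-27) - 398)) - 12296 = (47 + (-1061/20*(-27) - 398)) - 12296 = (47 + (28647/20 - 398)) - 12296 = (47 + 20687/20) - 12296 = 21627/20 - 12296 = -224293/20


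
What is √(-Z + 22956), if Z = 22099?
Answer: √857 ≈ 29.275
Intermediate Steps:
√(-Z + 22956) = √(-1*22099 + 22956) = √(-22099 + 22956) = √857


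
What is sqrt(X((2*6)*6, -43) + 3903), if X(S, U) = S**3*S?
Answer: sqrt(26877759) ≈ 5184.4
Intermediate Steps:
X(S, U) = S**4
sqrt(X((2*6)*6, -43) + 3903) = sqrt(((2*6)*6)**4 + 3903) = sqrt((12*6)**4 + 3903) = sqrt(72**4 + 3903) = sqrt(26873856 + 3903) = sqrt(26877759)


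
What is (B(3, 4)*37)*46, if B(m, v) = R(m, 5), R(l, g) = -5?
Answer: -8510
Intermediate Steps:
B(m, v) = -5
(B(3, 4)*37)*46 = -5*37*46 = -185*46 = -8510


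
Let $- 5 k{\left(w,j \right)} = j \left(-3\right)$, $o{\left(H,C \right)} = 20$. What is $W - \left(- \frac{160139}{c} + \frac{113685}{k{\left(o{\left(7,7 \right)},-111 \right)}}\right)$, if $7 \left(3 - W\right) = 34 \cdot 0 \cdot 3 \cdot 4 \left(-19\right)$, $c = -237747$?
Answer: $\frac{15036169049}{8796639} \approx 1709.3$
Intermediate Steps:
$k{\left(w,j \right)} = \frac{3 j}{5}$ ($k{\left(w,j \right)} = - \frac{j \left(-3\right)}{5} = - \frac{\left(-3\right) j}{5} = \frac{3 j}{5}$)
$W = 3$ ($W = 3 - \frac{34 \cdot 0 \cdot 3 \cdot 4 \left(-19\right)}{7} = 3 - \frac{34 \cdot 0 \cdot 4 \left(-19\right)}{7} = 3 - \frac{34 \cdot 0 \left(-19\right)}{7} = 3 - \frac{0 \left(-19\right)}{7} = 3 - 0 = 3 + 0 = 3$)
$W - \left(- \frac{160139}{c} + \frac{113685}{k{\left(o{\left(7,7 \right)},-111 \right)}}\right) = 3 + \left(- \frac{113685}{\frac{3}{5} \left(-111\right)} + \frac{160139}{-237747}\right) = 3 - \left(\frac{160139}{237747} + \frac{113685}{- \frac{333}{5}}\right) = 3 - - \frac{15009779132}{8796639} = 3 + \left(\frac{189475}{111} - \frac{160139}{237747}\right) = 3 + \frac{15009779132}{8796639} = \frac{15036169049}{8796639}$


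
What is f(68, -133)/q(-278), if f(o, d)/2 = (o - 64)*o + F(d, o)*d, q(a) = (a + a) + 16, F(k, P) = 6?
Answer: 263/135 ≈ 1.9481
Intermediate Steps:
q(a) = 16 + 2*a (q(a) = 2*a + 16 = 16 + 2*a)
f(o, d) = 12*d + 2*o*(-64 + o) (f(o, d) = 2*((o - 64)*o + 6*d) = 2*((-64 + o)*o + 6*d) = 2*(o*(-64 + o) + 6*d) = 2*(6*d + o*(-64 + o)) = 12*d + 2*o*(-64 + o))
f(68, -133)/q(-278) = (-128*68 + 2*68² + 12*(-133))/(16 + 2*(-278)) = (-8704 + 2*4624 - 1596)/(16 - 556) = (-8704 + 9248 - 1596)/(-540) = -1052*(-1/540) = 263/135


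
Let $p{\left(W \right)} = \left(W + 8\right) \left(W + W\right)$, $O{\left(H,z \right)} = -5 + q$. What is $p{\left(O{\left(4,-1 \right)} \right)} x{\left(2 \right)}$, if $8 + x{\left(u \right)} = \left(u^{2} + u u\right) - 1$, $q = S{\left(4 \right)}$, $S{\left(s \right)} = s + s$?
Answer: $-66$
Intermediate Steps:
$S{\left(s \right)} = 2 s$
$q = 8$ ($q = 2 \cdot 4 = 8$)
$x{\left(u \right)} = -9 + 2 u^{2}$ ($x{\left(u \right)} = -8 - \left(1 - u^{2} - u u\right) = -8 + \left(\left(u^{2} + u^{2}\right) - 1\right) = -8 + \left(2 u^{2} - 1\right) = -8 + \left(-1 + 2 u^{2}\right) = -9 + 2 u^{2}$)
$O{\left(H,z \right)} = 3$ ($O{\left(H,z \right)} = -5 + 8 = 3$)
$p{\left(W \right)} = 2 W \left(8 + W\right)$ ($p{\left(W \right)} = \left(8 + W\right) 2 W = 2 W \left(8 + W\right)$)
$p{\left(O{\left(4,-1 \right)} \right)} x{\left(2 \right)} = 2 \cdot 3 \left(8 + 3\right) \left(-9 + 2 \cdot 2^{2}\right) = 2 \cdot 3 \cdot 11 \left(-9 + 2 \cdot 4\right) = 66 \left(-9 + 8\right) = 66 \left(-1\right) = -66$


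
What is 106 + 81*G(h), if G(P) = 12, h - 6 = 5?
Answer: 1078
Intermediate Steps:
h = 11 (h = 6 + 5 = 11)
106 + 81*G(h) = 106 + 81*12 = 106 + 972 = 1078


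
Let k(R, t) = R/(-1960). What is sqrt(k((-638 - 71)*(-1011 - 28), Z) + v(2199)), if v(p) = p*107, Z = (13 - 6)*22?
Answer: sqrt(4604376290)/140 ≈ 484.68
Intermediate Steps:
Z = 154 (Z = 7*22 = 154)
k(R, t) = -R/1960 (k(R, t) = R*(-1/1960) = -R/1960)
v(p) = 107*p
sqrt(k((-638 - 71)*(-1011 - 28), Z) + v(2199)) = sqrt(-(-638 - 71)*(-1011 - 28)/1960 + 107*2199) = sqrt(-(-709)*(-1039)/1960 + 235293) = sqrt(-1/1960*736651 + 235293) = sqrt(-736651/1960 + 235293) = sqrt(460437629/1960) = sqrt(4604376290)/140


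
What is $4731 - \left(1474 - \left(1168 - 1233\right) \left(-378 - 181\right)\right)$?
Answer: $39592$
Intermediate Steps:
$4731 - \left(1474 - \left(1168 - 1233\right) \left(-378 - 181\right)\right) = 4731 - -34861 = 4731 + \left(36335 - 1474\right) = 4731 + 34861 = 39592$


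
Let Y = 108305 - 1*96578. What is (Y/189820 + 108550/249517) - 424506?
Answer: -20105988689884781/47363316940 ≈ -4.2451e+5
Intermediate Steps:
Y = 11727 (Y = 108305 - 96578 = 11727)
(Y/189820 + 108550/249517) - 424506 = (11727/189820 + 108550/249517) - 424506 = 23531046859/47363316940 - 424506 = -20105988689884781/47363316940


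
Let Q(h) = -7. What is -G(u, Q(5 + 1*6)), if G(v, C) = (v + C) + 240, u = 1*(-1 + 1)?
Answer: -233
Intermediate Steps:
u = 0 (u = 1*0 = 0)
G(v, C) = 240 + C + v (G(v, C) = (C + v) + 240 = 240 + C + v)
-G(u, Q(5 + 1*6)) = -(240 - 7 + 0) = -1*233 = -233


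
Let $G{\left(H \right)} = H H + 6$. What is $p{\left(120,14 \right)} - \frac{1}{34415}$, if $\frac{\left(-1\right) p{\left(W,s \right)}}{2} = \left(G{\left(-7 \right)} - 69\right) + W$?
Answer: $- \frac{7295981}{34415} \approx -212.0$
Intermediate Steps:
$G{\left(H \right)} = 6 + H^{2}$ ($G{\left(H \right)} = H^{2} + 6 = 6 + H^{2}$)
$p{\left(W,s \right)} = 28 - 2 W$ ($p{\left(W,s \right)} = - 2 \left(\left(\left(6 + \left(-7\right)^{2}\right) - 69\right) + W\right) = - 2 \left(\left(\left(6 + 49\right) - 69\right) + W\right) = - 2 \left(\left(55 - 69\right) + W\right) = - 2 \left(-14 + W\right) = 28 - 2 W$)
$p{\left(120,14 \right)} - \frac{1}{34415} = \left(28 - 240\right) - \frac{1}{34415} = -212 - \frac{1}{34415} = - \frac{7295981}{34415}$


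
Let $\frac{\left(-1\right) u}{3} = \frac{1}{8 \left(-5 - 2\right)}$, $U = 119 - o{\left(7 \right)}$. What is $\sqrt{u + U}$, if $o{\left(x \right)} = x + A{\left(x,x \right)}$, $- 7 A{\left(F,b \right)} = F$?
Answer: $\frac{\sqrt{88634}}{28} \approx 10.633$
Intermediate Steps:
$A{\left(F,b \right)} = - \frac{F}{7}$
$o{\left(x \right)} = \frac{6 x}{7}$ ($o{\left(x \right)} = x - \frac{x}{7} = \frac{6 x}{7}$)
$U = 113$ ($U = 119 - \frac{6}{7} \cdot 7 = 119 - 6 = 113$)
$u = \frac{3}{56}$ ($u = - \frac{3}{8 \left(-5 - 2\right)} = - \frac{3}{8 \left(-7\right)} = - \frac{3}{-56} = \left(-3\right) \left(- \frac{1}{56}\right) = \frac{3}{56} \approx 0.053571$)
$\sqrt{u + U} = \sqrt{\frac{3}{56} + 113} = \sqrt{\frac{6331}{56}} = \frac{\sqrt{88634}}{28}$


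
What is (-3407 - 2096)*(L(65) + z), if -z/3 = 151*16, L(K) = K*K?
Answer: 16635569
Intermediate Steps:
L(K) = K**2
z = -7248 (z = -453*16 = -3*2416 = -7248)
(-3407 - 2096)*(L(65) + z) = (-3407 - 2096)*(65**2 - 7248) = -5503*(4225 - 7248) = -5503*(-3023) = 16635569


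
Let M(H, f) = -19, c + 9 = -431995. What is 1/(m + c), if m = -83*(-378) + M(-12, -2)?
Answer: -1/400649 ≈ -2.4960e-6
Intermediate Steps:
c = -432004 (c = -9 - 431995 = -432004)
m = 31355 (m = -83*(-378) - 19 = 31374 - 19 = 31355)
1/(m + c) = 1/(31355 - 432004) = 1/(-400649) = -1/400649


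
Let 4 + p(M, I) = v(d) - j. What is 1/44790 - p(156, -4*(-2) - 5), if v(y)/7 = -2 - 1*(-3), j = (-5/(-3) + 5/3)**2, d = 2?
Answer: 1089893/134370 ≈ 8.1111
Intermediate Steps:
j = 100/9 (j = (-5*(-1/3) + 5*(1/3))**2 = (5/3 + 5/3)**2 = (10/3)**2 = 100/9 ≈ 11.111)
v(y) = 7 (v(y) = 7*(-2 - 1*(-3)) = 7*(-2 + 3) = 7*1 = 7)
p(M, I) = -73/9 (p(M, I) = -4 + (7 - 1*100/9) = -4 + (7 - 100/9) = -4 - 37/9 = -73/9)
1/44790 - p(156, -4*(-2) - 5) = 1/44790 - 1*(-73/9) = 1/44790 + 73/9 = 1089893/134370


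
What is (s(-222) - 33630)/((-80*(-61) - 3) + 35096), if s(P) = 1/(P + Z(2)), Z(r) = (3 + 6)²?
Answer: -4741831/5636193 ≈ -0.84132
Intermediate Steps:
Z(r) = 81 (Z(r) = 9² = 81)
s(P) = 1/(81 + P) (s(P) = 1/(P + 81) = 1/(81 + P))
(s(-222) - 33630)/((-80*(-61) - 3) + 35096) = (1/(81 - 222) - 33630)/((-80*(-61) - 3) + 35096) = (1/(-141) - 33630)/((4880 - 3) + 35096) = (-1/141 - 33630)/(4877 + 35096) = -4741831/141/39973 = -4741831/141*1/39973 = -4741831/5636193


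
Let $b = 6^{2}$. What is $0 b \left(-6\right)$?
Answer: $0$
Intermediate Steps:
$b = 36$
$0 b \left(-6\right) = 0 \cdot 36 \left(-6\right) = 0 \left(-6\right) = 0$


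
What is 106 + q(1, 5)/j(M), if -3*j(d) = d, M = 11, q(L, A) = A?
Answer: 1151/11 ≈ 104.64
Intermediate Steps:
j(d) = -d/3
106 + q(1, 5)/j(M) = 106 + 5/((-1/3*11)) = 106 + 5/(-11/3) = 106 + 5*(-3/11) = 106 - 15/11 = 1151/11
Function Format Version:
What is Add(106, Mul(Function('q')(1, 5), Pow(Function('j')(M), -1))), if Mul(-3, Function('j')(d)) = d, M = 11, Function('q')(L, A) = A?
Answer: Rational(1151, 11) ≈ 104.64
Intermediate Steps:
Function('j')(d) = Mul(Rational(-1, 3), d)
Add(106, Mul(Function('q')(1, 5), Pow(Function('j')(M), -1))) = Add(106, Mul(5, Pow(Mul(Rational(-1, 3), 11), -1))) = Add(106, Mul(5, Pow(Rational(-11, 3), -1))) = Add(106, Mul(5, Rational(-3, 11))) = Add(106, Rational(-15, 11)) = Rational(1151, 11)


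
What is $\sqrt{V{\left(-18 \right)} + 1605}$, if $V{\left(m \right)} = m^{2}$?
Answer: $\sqrt{1929} \approx 43.92$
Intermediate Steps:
$\sqrt{V{\left(-18 \right)} + 1605} = \sqrt{\left(-18\right)^{2} + 1605} = \sqrt{324 + 1605} = \sqrt{1929}$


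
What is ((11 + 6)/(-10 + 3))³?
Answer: -4913/343 ≈ -14.324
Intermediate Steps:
((11 + 6)/(-10 + 3))³ = (17/(-7))³ = (17*(-⅐))³ = (-17/7)³ = -4913/343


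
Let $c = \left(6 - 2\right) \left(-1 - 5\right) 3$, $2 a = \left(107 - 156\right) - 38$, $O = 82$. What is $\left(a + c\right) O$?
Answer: $-9471$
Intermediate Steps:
$a = - \frac{87}{2}$ ($a = \frac{\left(107 - 156\right) - 38}{2} = \frac{-49 - 38}{2} = \frac{1}{2} \left(-87\right) = - \frac{87}{2} \approx -43.5$)
$c = -72$ ($c = 4 \left(-6\right) 3 = \left(-24\right) 3 = -72$)
$\left(a + c\right) O = \left(- \frac{87}{2} - 72\right) 82 = \left(- \frac{231}{2}\right) 82 = -9471$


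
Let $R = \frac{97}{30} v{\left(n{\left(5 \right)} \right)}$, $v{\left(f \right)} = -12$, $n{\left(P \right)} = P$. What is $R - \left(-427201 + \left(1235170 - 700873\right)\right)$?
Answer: $- \frac{535674}{5} \approx -1.0713 \cdot 10^{5}$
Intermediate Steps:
$R = - \frac{194}{5}$ ($R = \frac{97}{30} \left(-12\right) = - \frac{194}{5} \approx -38.8$)
$R - \left(-427201 + \left(1235170 - 700873\right)\right) = - \frac{194}{5} - \left(-427201 + \left(1235170 - 700873\right)\right) = - \frac{194}{5} - \left(-427201 + 534297\right) = - \frac{194}{5} - 107096 = - \frac{535674}{5}$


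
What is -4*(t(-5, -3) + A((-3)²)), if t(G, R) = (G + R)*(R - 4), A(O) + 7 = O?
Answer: -232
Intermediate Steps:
A(O) = -7 + O
t(G, R) = (-4 + R)*(G + R) (t(G, R) = (G + R)*(-4 + R) = (-4 + R)*(G + R))
-4*(t(-5, -3) + A((-3)²)) = -4*(((-3)² - 4*(-5) - 4*(-3) - 5*(-3)) + (-7 + (-3)²)) = -4*((9 + 20 + 12 + 15) + (-7 + 9)) = -4*(56 + 2) = -4*58 = -232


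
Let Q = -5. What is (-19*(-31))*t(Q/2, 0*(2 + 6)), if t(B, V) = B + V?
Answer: -2945/2 ≈ -1472.5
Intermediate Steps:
(-19*(-31))*t(Q/2, 0*(2 + 6)) = (-19*(-31))*(-5/2 + 0*(2 + 6)) = 589*(-5*1/2 + 0*8) = 589*(-5/2 + 0) = 589*(-5/2) = -2945/2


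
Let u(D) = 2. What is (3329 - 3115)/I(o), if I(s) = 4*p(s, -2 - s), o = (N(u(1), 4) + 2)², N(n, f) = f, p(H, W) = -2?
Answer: -107/4 ≈ -26.750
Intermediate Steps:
o = 36 (o = (4 + 2)² = 6² = 36)
I(s) = -8 (I(s) = 4*(-2) = -8)
(3329 - 3115)/I(o) = (3329 - 3115)/(-8) = 214*(-⅛) = -107/4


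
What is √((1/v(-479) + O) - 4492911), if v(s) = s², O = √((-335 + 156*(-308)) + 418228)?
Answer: √(-1030857992750 + 229441*√369845)/479 ≈ 2119.5*I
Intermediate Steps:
O = √369845 (O = √((-335 - 48048) + 418228) = √(-48383 + 418228) = √369845 ≈ 608.15)
√((1/v(-479) + O) - 4492911) = √((1/((-479)²) + √369845) - 4492911) = √((1/229441 + √369845) - 4492911) = √(-1030857992750/229441 + √369845)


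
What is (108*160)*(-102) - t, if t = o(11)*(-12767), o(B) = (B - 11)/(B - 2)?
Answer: -1762560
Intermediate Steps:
o(B) = (-11 + B)/(-2 + B)
t = 0 (t = ((-11 + 11)/(-2 + 11))*(-12767) = (0/9)*(-12767) = ((1/9)*0)*(-12767) = 0*(-12767) = 0)
(108*160)*(-102) - t = (108*160)*(-102) - 1*0 = 17280*(-102) + 0 = -1762560 + 0 = -1762560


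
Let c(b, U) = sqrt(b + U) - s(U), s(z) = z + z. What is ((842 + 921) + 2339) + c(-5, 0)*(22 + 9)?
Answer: 4102 + 31*I*sqrt(5) ≈ 4102.0 + 69.318*I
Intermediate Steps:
s(z) = 2*z
c(b, U) = sqrt(U + b) - 2*U (c(b, U) = sqrt(b + U) - 2*U = sqrt(U + b) - 2*U)
((842 + 921) + 2339) + c(-5, 0)*(22 + 9) = ((842 + 921) + 2339) + (sqrt(0 - 5) - 2*0)*(22 + 9) = (1763 + 2339) + (sqrt(-5) + 0)*31 = 4102 + (I*sqrt(5) + 0)*31 = 4102 + (I*sqrt(5))*31 = 4102 + 31*I*sqrt(5)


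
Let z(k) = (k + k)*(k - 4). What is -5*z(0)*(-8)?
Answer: 0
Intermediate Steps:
z(k) = 2*k*(-4 + k) (z(k) = (2*k)*(-4 + k) = 2*k*(-4 + k))
-5*z(0)*(-8) = -10*0*(-4 + 0)*(-8) = -10*0*(-4)*(-8) = -5*0*(-8) = 0*(-8) = 0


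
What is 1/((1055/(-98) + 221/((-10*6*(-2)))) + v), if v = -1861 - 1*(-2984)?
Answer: 5880/6550769 ≈ 0.00089760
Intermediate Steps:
v = 1123 (v = -1861 + 2984 = 1123)
1/((1055/(-98) + 221/((-10*6*(-2)))) + v) = 1/((1055/(-98) + 221/((-10*6*(-2)))) + 1123) = 1/((1055*(-1/98) + 221/((-60*(-2)))) + 1123) = 1/((-1055/98 + 221/120) + 1123) = 1/(-52471/5880 + 1123) = 1/(6550769/5880) = 5880/6550769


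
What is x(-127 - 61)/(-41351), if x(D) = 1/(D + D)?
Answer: 1/15547976 ≈ 6.4317e-8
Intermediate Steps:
x(D) = 1/(2*D)
x(-127 - 61)/(-41351) = (1/(2*(-127 - 61)))/(-41351) = ((1/2)/(-188))*(-1/41351) = ((1/2)*(-1/188))*(-1/41351) = -1/376*(-1/41351) = 1/15547976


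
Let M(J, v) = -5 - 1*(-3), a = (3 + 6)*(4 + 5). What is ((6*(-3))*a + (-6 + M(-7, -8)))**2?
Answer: 2149156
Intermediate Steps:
a = 81 (a = 9*9 = 81)
M(J, v) = -2 (M(J, v) = -5 + 3 = -2)
((6*(-3))*a + (-6 + M(-7, -8)))**2 = ((6*(-3))*81 + (-6 - 2))**2 = (-18*81 - 8)**2 = (-1458 - 8)**2 = (-1466)**2 = 2149156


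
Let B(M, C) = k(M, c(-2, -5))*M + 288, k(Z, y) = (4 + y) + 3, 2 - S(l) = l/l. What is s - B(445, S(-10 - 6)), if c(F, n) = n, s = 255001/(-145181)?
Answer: -171278219/145181 ≈ -1179.8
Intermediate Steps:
s = -255001/145181 (s = 255001*(-1/145181) = -255001/145181 ≈ -1.7564)
S(l) = 1 (S(l) = 2 - l/l = 2 - 1*1 = 2 - 1 = 1)
k(Z, y) = 7 + y
B(M, C) = 288 + 2*M (B(M, C) = (7 - 5)*M + 288 = 2*M + 288 = 288 + 2*M)
s - B(445, S(-10 - 6)) = -255001/145181 - (288 + 2*445) = -255001/145181 - (288 + 890) = -255001/145181 - 1*1178 = -255001/145181 - 1178 = -171278219/145181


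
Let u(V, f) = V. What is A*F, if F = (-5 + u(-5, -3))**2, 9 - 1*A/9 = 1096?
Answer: -978300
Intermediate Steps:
A = -9783 (A = 81 - 9*1096 = 81 - 9864 = -9783)
F = 100 (F = (-5 - 5)**2 = (-10)**2 = 100)
A*F = -9783*100 = -978300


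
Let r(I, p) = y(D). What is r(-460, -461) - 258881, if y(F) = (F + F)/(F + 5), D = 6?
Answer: -2847679/11 ≈ -2.5888e+5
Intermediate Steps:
y(F) = 2*F/(5 + F) (y(F) = (2*F)/(5 + F) = 2*F/(5 + F))
r(I, p) = 12/11 (r(I, p) = 2*6/(5 + 6) = 2*6/11 = 2*6*(1/11) = 12/11)
r(-460, -461) - 258881 = 12/11 - 258881 = -2847679/11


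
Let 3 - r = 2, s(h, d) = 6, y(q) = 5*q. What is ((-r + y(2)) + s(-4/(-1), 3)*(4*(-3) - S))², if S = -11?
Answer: 9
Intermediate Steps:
r = 1 (r = 3 - 1*2 = 3 - 2 = 1)
((-r + y(2)) + s(-4/(-1), 3)*(4*(-3) - S))² = ((-1*1 + 5*2) + 6*(4*(-3) - 1*(-11)))² = ((-1 + 10) + 6*(-12 + 11))² = (9 + 6*(-1))² = (9 - 6)² = 3² = 9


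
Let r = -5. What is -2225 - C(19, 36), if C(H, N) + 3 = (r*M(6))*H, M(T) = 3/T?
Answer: -4349/2 ≈ -2174.5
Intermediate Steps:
C(H, N) = -3 - 5*H/2 (C(H, N) = -3 + (-15/6)*H = -3 + (-5*1/2)*H = -3 - 5*H/2)
-2225 - C(19, 36) = -2225 - (-3 - 5/2*19) = -2225 - (-3 - 95/2) = -2225 - 1*(-101/2) = -2225 + 101/2 = -4349/2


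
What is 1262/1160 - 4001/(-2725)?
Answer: 808011/316100 ≈ 2.5562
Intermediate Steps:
1262/1160 - 4001/(-2725) = 1262*(1/1160) - 4001*(-1/2725) = 631/580 + 4001/2725 = 808011/316100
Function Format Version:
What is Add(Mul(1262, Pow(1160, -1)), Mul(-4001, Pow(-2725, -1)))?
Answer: Rational(808011, 316100) ≈ 2.5562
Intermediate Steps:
Add(Mul(1262, Pow(1160, -1)), Mul(-4001, Pow(-2725, -1))) = Add(Mul(1262, Rational(1, 1160)), Mul(-4001, Rational(-1, 2725))) = Add(Rational(631, 580), Rational(4001, 2725)) = Rational(808011, 316100)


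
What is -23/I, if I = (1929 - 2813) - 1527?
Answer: 23/2411 ≈ 0.0095396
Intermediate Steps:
I = -2411 (I = -884 - 1527 = -2411)
-23/I = -23/(-2411) = -23*(-1/2411) = 23/2411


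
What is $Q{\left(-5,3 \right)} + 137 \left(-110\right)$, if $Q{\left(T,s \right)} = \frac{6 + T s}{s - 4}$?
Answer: $-15061$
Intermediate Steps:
$Q{\left(T,s \right)} = \frac{6 + T s}{-4 + s}$
$Q{\left(-5,3 \right)} + 137 \left(-110\right) = \frac{6 - 15}{-4 + 3} + 137 \left(-110\right) = \frac{6 - 15}{-1} - 15070 = \left(-1\right) \left(-9\right) - 15070 = 9 - 15070 = -15061$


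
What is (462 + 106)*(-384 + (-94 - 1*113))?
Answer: -335688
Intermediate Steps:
(462 + 106)*(-384 + (-94 - 1*113)) = 568*(-384 + (-94 - 113)) = 568*(-384 - 207) = 568*(-591) = -335688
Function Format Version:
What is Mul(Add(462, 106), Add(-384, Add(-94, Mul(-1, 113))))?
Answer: -335688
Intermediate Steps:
Mul(Add(462, 106), Add(-384, Add(-94, Mul(-1, 113)))) = Mul(568, Add(-384, Add(-94, -113))) = Mul(568, Add(-384, -207)) = Mul(568, -591) = -335688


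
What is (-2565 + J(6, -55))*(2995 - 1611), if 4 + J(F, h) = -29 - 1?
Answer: -3597016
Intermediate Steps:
J(F, h) = -34 (J(F, h) = -4 + (-29 - 1) = -4 - 30 = -34)
(-2565 + J(6, -55))*(2995 - 1611) = (-2565 - 34)*(2995 - 1611) = -2599*1384 = -3597016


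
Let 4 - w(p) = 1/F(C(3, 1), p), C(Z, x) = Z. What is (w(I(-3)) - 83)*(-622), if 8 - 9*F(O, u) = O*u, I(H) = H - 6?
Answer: 1725428/35 ≈ 49298.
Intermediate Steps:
I(H) = -6 + H
F(O, u) = 8/9 - O*u/9
w(p) = 4 - 1/(8/9 - p/3) (w(p) = 4 - 1/(8/9 - ⅑*3*p) = 4 - 1/(8/9 - p/3))
(w(I(-3)) - 83)*(-622) = ((-23 + 12*(-6 - 3))/(-8 + 3*(-6 - 3)) - 83)*(-622) = ((-23 + 12*(-9))/(-8 + 3*(-9)) - 83)*(-622) = ((-23 - 108)/(-8 - 27) - 83)*(-622) = (-131/(-35) - 83)*(-622) = (-1/35*(-131) - 83)*(-622) = (131/35 - 83)*(-622) = -2774/35*(-622) = 1725428/35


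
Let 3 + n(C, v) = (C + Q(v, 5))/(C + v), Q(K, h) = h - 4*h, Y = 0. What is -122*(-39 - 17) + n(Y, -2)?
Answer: 13673/2 ≈ 6836.5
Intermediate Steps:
Q(K, h) = -3*h
n(C, v) = -3 + (-15 + C)/(C + v) (n(C, v) = -3 + (C - 3*5)/(C + v) = -3 + (C - 15)/(C + v) = -3 + (-15 + C)/(C + v))
-122*(-39 - 17) + n(Y, -2) = -122*(-39 - 17) + (-15 - 3*(-2) - 2*0)/(0 - 2) = -122*(-56) + (-15 + 6 + 0)/(-2) = 6832 - ½*(-9) = 6832 + 9/2 = 13673/2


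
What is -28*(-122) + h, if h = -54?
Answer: 3362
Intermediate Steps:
-28*(-122) + h = -28*(-122) - 54 = 3416 - 54 = 3362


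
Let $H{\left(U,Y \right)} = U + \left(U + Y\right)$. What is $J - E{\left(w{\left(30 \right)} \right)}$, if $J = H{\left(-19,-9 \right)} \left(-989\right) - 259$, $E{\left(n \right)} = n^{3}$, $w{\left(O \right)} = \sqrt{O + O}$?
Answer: $46224 - 120 \sqrt{15} \approx 45759.0$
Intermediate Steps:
$H{\left(U,Y \right)} = Y + 2 U$
$w{\left(O \right)} = \sqrt{2} \sqrt{O}$ ($w{\left(O \right)} = \sqrt{2 O} = \sqrt{2} \sqrt{O}$)
$J = 46224$ ($J = \left(-9 + 2 \left(-19\right)\right) \left(-989\right) - 259 = \left(-9 - 38\right) \left(-989\right) - 259 = \left(-47\right) \left(-989\right) - 259 = 46483 - 259 = 46224$)
$J - E{\left(w{\left(30 \right)} \right)} = 46224 - \left(\sqrt{2} \sqrt{30}\right)^{3} = 46224 - \left(2 \sqrt{15}\right)^{3} = 46224 - 120 \sqrt{15}$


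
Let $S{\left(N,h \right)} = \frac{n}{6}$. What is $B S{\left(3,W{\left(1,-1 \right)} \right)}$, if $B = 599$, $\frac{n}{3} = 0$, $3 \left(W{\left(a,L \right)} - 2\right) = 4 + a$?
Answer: $0$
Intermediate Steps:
$W{\left(a,L \right)} = \frac{10}{3} + \frac{a}{3}$ ($W{\left(a,L \right)} = 2 + \frac{4 + a}{3} = 2 + \left(\frac{4}{3} + \frac{a}{3}\right) = \frac{10}{3} + \frac{a}{3}$)
$n = 0$ ($n = 3 \cdot 0 = 0$)
$S{\left(N,h \right)} = 0$ ($S{\left(N,h \right)} = \frac{0}{6} = 0 \cdot \frac{1}{6} = 0$)
$B S{\left(3,W{\left(1,-1 \right)} \right)} = 599 \cdot 0 = 0$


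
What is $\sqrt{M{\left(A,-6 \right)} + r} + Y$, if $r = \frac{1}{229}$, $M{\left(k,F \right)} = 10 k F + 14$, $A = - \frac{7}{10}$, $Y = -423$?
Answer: $-423 + \frac{15 \sqrt{13053}}{229} \approx -415.52$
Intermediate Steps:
$A = - \frac{7}{10}$ ($A = \left(-7\right) \frac{1}{10} = - \frac{7}{10} \approx -0.7$)
$M{\left(k,F \right)} = 14 + 10 F k$ ($M{\left(k,F \right)} = 10 F k + 14 = 14 + 10 F k$)
$r = \frac{1}{229} \approx 0.0043668$
$\sqrt{M{\left(A,-6 \right)} + r} + Y = \sqrt{\left(14 + 10 \left(-6\right) \left(- \frac{7}{10}\right)\right) + \frac{1}{229}} - 423 = \sqrt{\left(14 + 42\right) + \frac{1}{229}} - 423 = \sqrt{56 + \frac{1}{229}} - 423 = \sqrt{\frac{12825}{229}} - 423 = \frac{15 \sqrt{13053}}{229} - 423 = -423 + \frac{15 \sqrt{13053}}{229}$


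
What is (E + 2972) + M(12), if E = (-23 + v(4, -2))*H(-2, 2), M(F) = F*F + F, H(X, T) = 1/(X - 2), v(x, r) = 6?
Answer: 12529/4 ≈ 3132.3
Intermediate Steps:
H(X, T) = 1/(-2 + X)
M(F) = F + F² (M(F) = F² + F = F + F²)
E = 17/4 (E = (-23 + 6)/(-2 - 2) = -17/(-4) = -17*(-¼) = 17/4 ≈ 4.2500)
(E + 2972) + M(12) = (17/4 + 2972) + 12*(1 + 12) = 11905/4 + 12*13 = 11905/4 + 156 = 12529/4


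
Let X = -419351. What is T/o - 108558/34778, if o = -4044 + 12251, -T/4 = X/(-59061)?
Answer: -26338939338089/8428685259903 ≈ -3.1249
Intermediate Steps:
T = -1677404/59061 (T = -(-1677404)/(-59061) = -(-1677404)*(-1)/59061 = -4*419351/59061 = -1677404/59061 ≈ -28.401)
o = 8207
T/o - 108558/34778 = -1677404/59061/8207 - 108558/34778 = -1677404/59061*1/8207 - 108558*1/34778 = -1677404/484713627 - 54279/17389 = -26338939338089/8428685259903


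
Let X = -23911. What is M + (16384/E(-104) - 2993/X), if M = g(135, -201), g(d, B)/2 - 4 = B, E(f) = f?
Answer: -171402961/310843 ≈ -551.41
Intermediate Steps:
g(d, B) = 8 + 2*B
M = -394 (M = 8 + 2*(-201) = 8 - 402 = -394)
M + (16384/E(-104) - 2993/X) = -394 + (16384/(-104) - 2993/(-23911)) = -394 + (16384*(-1/104) - 2993*(-1/23911)) = -394 + (-2048/13 + 2993/23911) = -394 - 48930819/310843 = -171402961/310843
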